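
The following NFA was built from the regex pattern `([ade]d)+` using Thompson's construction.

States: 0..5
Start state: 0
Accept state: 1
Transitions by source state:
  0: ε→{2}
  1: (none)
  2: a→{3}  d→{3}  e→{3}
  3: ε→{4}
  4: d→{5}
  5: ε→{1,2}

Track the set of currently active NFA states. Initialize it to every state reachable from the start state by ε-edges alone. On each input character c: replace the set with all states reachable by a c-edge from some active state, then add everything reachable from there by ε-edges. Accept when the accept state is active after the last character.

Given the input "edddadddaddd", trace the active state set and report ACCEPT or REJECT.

Answer: ACCEPT

Derivation:
initial (ε-close {0}): {0,2}
'e' @ 1: {3,4}
'd' @ 2: {1,2,5}  [accepting]
'd' @ 3: {3,4}
'd' @ 4: {1,2,5}  [accepting]
'a' @ 5: {3,4}
'd' @ 6: {1,2,5}  [accepting]
'd' @ 7: {3,4}
'd' @ 8: {1,2,5}  [accepting]
'a' @ 9: {3,4}
'd' @ 10: {1,2,5}  [accepting]
'd' @ 11: {3,4}
'd' @ 12: {1,2,5}  [accepting]
final: {1,2,5}; accept 1 in set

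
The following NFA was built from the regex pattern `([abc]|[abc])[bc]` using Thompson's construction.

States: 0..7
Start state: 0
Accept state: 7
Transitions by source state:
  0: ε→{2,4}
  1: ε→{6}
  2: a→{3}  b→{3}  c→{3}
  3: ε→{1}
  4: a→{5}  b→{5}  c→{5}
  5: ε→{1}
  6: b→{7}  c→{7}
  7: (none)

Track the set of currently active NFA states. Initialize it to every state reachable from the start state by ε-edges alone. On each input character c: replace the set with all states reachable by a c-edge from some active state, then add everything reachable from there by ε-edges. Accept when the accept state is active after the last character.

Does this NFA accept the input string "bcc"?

Answer: REJECT

Trace:
S₀ = ε-closure({0}) = {0,2,4}
'b' @ 1: {1,3,5,6}
'c' @ 2: {7}  (accept∈set)
'c' @ 3: {}  — no active states
final: {}; accept 7 not in set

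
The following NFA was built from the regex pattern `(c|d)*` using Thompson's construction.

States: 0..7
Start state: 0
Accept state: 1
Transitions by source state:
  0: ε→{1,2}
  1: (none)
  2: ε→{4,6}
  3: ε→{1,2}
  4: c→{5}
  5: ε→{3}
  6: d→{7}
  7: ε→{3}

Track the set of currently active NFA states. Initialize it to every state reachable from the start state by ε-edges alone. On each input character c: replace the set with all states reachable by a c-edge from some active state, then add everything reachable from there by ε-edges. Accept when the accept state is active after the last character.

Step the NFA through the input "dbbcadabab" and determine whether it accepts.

start: ε-closure({0}) = {0,1,2,4,6}
'd' @ 1: {1,2,3,4,6,7}  (accept∈set)
'b' @ 2: {}  — dead — no transitions
rest 'bcadabab' ignored (set empty)
after full input: {}  (accept=1 not in)

Answer: REJECT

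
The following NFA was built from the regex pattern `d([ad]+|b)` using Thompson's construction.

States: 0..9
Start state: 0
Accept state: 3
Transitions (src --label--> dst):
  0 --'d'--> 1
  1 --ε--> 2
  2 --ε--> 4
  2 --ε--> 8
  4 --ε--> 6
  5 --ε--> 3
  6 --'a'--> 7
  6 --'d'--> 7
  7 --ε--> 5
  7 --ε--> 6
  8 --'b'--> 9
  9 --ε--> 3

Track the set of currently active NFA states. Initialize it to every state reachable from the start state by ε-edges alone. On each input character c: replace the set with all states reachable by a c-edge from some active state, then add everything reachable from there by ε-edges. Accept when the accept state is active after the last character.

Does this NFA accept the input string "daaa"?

Answer: ACCEPT

Derivation:
initial (ε-close {0}): {0}
'd' @ 1: {1,2,4,6,8}
'a' @ 2: {3,5,6,7}  [accepting]
'a' @ 3: {3,5,6,7}  [accepting]
'a' @ 4: {3,5,6,7}  [accepting]
end set {3,5,6,7} — state 3 in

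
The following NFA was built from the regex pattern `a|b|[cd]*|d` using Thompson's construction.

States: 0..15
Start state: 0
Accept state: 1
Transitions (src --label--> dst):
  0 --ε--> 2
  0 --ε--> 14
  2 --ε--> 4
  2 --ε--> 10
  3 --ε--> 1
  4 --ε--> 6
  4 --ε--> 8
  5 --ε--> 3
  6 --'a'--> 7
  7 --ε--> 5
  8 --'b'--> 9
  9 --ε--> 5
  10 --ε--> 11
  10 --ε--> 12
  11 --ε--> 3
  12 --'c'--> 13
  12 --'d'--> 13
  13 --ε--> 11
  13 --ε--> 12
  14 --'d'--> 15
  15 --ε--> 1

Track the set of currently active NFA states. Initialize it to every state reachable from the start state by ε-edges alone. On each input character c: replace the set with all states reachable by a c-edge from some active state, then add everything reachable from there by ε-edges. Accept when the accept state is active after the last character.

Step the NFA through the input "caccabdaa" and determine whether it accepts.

Answer: REJECT

Trace:
S₀ = ε-closure({0}) = {0,1,2,3,4,6,8,10,11,12,14}
'c' @ 1: {1,3,11,12,13}  [accepting]
'a' @ 2: {}  — state set empty
rest 'ccabdaa' ignored (set empty)
after full input: {}  (accept=1 not in)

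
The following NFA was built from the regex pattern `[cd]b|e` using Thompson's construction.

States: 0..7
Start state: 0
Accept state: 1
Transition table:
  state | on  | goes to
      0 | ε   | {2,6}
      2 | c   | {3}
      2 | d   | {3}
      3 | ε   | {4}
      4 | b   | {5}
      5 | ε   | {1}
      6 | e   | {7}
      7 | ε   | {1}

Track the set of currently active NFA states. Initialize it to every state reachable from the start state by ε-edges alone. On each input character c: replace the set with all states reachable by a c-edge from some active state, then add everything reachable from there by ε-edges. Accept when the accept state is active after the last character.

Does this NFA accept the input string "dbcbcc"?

Answer: REJECT

Trace:
start: ε-closure({0}) = {0,2,6}
'd' @ 1: {3,4}
'b' @ 2: {1,5}  (accept∈set)
'c' @ 3: {}  — dead — no transitions
rest 'bcc' ignored (set empty)
end set {} — state 1 not in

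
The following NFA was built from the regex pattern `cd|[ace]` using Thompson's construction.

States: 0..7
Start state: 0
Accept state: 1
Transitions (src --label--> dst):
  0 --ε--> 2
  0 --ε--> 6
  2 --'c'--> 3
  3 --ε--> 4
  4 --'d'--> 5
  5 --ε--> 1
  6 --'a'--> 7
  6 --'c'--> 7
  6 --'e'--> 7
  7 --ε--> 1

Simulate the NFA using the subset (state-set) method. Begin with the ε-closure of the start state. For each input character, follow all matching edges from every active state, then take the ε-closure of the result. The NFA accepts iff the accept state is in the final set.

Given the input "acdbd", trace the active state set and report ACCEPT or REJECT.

start: ε-closure({0}) = {0,2,6}
'a' @ 1: {1,7}  ✓accept
'c' @ 2: {}  — state set empty
rest 'dbd' ignored (set empty)
final: {}; accept 1 not in set

Answer: REJECT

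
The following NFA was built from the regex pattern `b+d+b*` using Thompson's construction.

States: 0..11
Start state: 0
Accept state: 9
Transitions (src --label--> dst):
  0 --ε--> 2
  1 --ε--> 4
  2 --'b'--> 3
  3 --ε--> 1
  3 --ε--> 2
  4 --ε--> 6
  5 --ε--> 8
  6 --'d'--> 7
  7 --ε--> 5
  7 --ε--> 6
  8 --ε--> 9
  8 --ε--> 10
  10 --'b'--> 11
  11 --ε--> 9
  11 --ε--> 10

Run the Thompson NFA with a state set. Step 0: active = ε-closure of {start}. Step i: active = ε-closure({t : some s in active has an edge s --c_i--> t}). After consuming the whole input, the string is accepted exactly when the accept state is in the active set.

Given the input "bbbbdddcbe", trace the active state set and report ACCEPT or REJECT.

initial (ε-close {0}): {0,2}
'b' @ 1: {1,2,3,4,6}
'b' @ 2: {1,2,3,4,6}
'b' @ 3: {1,2,3,4,6}
'b' @ 4: {1,2,3,4,6}
'd' @ 5: {5,6,7,8,9,10}  ✓accept
'd' @ 6: {5,6,7,8,9,10}  ✓accept
'd' @ 7: {5,6,7,8,9,10}  ✓accept
'c' @ 8: {}  — no active states
rest 'be' ignored (set empty)
final: {}; accept 9 not in set

Answer: REJECT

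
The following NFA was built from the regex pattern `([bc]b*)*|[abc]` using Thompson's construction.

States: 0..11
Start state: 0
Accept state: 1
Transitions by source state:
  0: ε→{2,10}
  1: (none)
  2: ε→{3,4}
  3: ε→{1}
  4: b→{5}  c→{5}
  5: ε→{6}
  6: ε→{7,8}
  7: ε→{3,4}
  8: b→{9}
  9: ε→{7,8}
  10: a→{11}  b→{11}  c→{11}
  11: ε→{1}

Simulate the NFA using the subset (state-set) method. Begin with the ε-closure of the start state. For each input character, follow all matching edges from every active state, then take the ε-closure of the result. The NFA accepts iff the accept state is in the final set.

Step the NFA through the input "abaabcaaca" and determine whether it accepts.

Answer: REJECT

Trace:
S₀ = ε-closure({0}) = {0,1,2,3,4,10}
'a' @ 1: {1,11}  (accept∈set)
'b' @ 2: {}  — state set empty
rest 'aabcaaca' ignored (set empty)
final: {}; accept 1 not in set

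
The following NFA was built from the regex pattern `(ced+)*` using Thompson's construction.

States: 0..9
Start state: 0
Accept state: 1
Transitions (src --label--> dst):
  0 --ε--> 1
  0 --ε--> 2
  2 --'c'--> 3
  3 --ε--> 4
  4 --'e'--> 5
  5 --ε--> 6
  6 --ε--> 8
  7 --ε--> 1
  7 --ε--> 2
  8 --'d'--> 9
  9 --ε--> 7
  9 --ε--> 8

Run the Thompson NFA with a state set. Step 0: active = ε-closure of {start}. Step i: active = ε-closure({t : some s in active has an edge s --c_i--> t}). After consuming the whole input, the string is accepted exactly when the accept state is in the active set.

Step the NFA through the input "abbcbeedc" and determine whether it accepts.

Answer: REJECT

Derivation:
S₀ = ε-closure({0}) = {0,1,2}
'a' @ 1: {}  — no active states
rest 'bbcbeedc' ignored (set empty)
final: {}; accept 1 not in set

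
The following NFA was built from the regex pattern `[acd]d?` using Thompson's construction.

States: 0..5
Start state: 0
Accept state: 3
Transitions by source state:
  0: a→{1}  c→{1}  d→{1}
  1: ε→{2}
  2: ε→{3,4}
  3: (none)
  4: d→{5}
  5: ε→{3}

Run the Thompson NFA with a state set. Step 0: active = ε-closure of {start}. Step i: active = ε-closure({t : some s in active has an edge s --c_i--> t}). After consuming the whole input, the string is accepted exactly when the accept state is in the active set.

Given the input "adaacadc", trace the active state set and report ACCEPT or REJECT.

Answer: REJECT

Derivation:
start: ε-closure({0}) = {0}
'a' @ 1: {1,2,3,4}  ✓accept
'd' @ 2: {3,5}  ✓accept
'a' @ 3: {}  — dead — no transitions
rest 'acadc' ignored (set empty)
end set {} — state 3 not in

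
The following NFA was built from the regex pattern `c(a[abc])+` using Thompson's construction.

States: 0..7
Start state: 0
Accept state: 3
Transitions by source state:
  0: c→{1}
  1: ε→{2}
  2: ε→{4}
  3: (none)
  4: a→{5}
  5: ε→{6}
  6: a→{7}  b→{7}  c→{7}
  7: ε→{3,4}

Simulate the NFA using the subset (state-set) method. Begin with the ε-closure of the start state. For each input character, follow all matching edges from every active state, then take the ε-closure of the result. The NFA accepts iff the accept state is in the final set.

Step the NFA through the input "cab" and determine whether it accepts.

Answer: ACCEPT

Trace:
start: ε-closure({0}) = {0}
'c' @ 1: {1,2,4}
'a' @ 2: {5,6}
'b' @ 3: {3,4,7}  [accepting]
end set {3,4,7} — state 3 in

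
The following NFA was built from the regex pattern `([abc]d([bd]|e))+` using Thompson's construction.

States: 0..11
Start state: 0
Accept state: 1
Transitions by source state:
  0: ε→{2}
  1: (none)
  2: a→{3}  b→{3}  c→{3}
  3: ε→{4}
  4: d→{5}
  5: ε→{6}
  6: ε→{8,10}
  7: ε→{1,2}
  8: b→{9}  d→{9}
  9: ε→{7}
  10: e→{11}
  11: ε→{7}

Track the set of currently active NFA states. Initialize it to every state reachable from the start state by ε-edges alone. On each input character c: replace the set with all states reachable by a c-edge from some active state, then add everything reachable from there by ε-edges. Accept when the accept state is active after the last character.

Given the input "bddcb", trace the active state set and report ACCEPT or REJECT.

Answer: REJECT

Derivation:
start: ε-closure({0}) = {0,2}
'b' @ 1: {3,4}
'd' @ 2: {5,6,8,10}
'd' @ 3: {1,2,7,9}  ✓accept
'c' @ 4: {3,4}
'b' @ 5: {}  — no active states
after full input: {}  (accept=1 not in)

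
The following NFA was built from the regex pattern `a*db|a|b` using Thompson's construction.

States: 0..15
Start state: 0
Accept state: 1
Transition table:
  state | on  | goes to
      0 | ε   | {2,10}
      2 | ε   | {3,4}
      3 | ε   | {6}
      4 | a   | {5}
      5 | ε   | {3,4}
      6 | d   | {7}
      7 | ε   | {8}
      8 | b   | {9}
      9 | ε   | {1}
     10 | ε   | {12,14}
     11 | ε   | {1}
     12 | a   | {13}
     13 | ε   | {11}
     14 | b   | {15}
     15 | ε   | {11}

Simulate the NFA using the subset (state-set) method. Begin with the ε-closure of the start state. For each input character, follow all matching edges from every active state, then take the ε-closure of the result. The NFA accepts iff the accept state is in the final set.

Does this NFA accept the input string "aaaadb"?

Answer: ACCEPT

Derivation:
initial (ε-close {0}): {0,2,3,4,6,10,12,14}
'a' @ 1: {1,3,4,5,6,11,13}  ✓accept
'a' @ 2: {3,4,5,6}
'a' @ 3: {3,4,5,6}
'a' @ 4: {3,4,5,6}
'd' @ 5: {7,8}
'b' @ 6: {1,9}  ✓accept
final: {1,9}; accept 1 in set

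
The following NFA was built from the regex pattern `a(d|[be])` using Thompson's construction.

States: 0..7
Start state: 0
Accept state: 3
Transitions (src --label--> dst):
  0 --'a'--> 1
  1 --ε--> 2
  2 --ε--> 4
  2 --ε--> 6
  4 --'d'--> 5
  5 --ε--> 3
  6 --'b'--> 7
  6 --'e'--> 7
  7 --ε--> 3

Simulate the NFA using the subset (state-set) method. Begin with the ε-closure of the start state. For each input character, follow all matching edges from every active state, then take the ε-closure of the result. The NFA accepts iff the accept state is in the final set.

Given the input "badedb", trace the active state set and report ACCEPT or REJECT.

Answer: REJECT

Derivation:
initial (ε-close {0}): {0}
'b' @ 1: {}  — state set empty
rest 'adedb' ignored (set empty)
final: {}; accept 3 not in set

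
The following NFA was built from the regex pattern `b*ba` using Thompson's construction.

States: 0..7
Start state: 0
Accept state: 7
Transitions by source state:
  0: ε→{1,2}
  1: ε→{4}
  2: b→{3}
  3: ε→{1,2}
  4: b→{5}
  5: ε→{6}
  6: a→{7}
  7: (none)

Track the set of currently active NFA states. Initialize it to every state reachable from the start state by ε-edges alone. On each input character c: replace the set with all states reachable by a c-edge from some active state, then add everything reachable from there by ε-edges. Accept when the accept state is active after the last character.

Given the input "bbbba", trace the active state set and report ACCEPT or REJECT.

start: ε-closure({0}) = {0,1,2,4}
'b' @ 1: {1,2,3,4,5,6}
'b' @ 2: {1,2,3,4,5,6}
'b' @ 3: {1,2,3,4,5,6}
'b' @ 4: {1,2,3,4,5,6}
'a' @ 5: {7}  [accepting]
final: {7}; accept 7 in set

Answer: ACCEPT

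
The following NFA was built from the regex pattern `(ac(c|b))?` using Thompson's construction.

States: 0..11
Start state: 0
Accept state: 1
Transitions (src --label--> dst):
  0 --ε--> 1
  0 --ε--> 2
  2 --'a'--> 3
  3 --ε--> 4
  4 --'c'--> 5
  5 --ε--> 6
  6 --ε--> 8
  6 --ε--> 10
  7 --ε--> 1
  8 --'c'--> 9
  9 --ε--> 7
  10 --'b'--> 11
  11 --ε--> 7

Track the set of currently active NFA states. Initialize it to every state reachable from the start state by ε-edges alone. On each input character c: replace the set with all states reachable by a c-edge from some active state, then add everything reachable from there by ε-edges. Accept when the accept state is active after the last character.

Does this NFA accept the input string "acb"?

Answer: ACCEPT

Derivation:
initial (ε-close {0}): {0,1,2}
'a' @ 1: {3,4}
'c' @ 2: {5,6,8,10}
'b' @ 3: {1,7,11}  ✓accept
after full input: {1,7,11}  (accept=1 in)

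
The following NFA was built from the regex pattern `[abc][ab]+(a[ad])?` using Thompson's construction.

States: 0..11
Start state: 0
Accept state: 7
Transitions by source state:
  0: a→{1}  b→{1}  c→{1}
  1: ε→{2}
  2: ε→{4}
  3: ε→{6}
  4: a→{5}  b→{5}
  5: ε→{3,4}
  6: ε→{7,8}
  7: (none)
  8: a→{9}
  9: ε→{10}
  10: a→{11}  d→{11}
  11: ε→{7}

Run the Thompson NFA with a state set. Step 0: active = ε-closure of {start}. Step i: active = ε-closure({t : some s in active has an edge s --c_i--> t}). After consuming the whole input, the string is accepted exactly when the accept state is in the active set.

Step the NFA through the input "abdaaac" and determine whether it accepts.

initial (ε-close {0}): {0}
'a' @ 1: {1,2,4}
'b' @ 2: {3,4,5,6,7,8}  ✓accept
'd' @ 3: {}  — dead — no transitions
rest 'aaac' ignored (set empty)
final: {}; accept 7 not in set

Answer: REJECT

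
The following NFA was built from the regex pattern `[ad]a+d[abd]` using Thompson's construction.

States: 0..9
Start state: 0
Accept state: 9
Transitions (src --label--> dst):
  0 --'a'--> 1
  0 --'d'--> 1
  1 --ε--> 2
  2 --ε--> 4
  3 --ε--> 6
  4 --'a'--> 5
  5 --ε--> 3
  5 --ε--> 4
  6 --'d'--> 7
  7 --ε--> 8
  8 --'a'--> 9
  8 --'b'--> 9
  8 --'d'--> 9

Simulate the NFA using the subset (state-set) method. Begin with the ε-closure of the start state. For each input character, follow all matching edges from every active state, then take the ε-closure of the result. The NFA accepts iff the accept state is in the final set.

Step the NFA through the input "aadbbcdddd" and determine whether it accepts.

Answer: REJECT

Derivation:
start: ε-closure({0}) = {0}
'a' @ 1: {1,2,4}
'a' @ 2: {3,4,5,6}
'd' @ 3: {7,8}
'b' @ 4: {9}  ✓accept
'b' @ 5: {}  — no active states
rest 'cdddd' ignored (set empty)
end set {} — state 9 not in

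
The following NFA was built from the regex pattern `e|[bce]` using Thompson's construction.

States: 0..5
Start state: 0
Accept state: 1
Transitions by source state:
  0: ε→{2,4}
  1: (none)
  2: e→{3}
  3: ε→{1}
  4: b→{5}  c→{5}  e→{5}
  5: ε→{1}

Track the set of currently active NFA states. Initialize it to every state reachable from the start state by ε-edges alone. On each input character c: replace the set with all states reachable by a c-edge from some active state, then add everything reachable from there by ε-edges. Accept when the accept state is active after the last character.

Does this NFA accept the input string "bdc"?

start: ε-closure({0}) = {0,2,4}
'b' @ 1: {1,5}  (accept∈set)
'd' @ 2: {}  — dead — no transitions
rest 'c' ignored (set empty)
end set {} — state 1 not in

Answer: REJECT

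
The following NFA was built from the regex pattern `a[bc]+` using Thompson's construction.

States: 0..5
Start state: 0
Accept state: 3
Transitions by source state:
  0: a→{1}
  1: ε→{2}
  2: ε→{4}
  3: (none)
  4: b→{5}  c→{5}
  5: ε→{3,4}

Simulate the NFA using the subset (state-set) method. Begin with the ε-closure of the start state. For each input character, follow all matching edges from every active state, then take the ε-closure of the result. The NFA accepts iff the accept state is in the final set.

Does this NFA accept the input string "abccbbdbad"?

Answer: REJECT

Derivation:
S₀ = ε-closure({0}) = {0}
'a' @ 1: {1,2,4}
'b' @ 2: {3,4,5}  ✓accept
'c' @ 3: {3,4,5}  ✓accept
'c' @ 4: {3,4,5}  ✓accept
'b' @ 5: {3,4,5}  ✓accept
'b' @ 6: {3,4,5}  ✓accept
'd' @ 7: {}  — dead — no transitions
rest 'bad' ignored (set empty)
final: {}; accept 3 not in set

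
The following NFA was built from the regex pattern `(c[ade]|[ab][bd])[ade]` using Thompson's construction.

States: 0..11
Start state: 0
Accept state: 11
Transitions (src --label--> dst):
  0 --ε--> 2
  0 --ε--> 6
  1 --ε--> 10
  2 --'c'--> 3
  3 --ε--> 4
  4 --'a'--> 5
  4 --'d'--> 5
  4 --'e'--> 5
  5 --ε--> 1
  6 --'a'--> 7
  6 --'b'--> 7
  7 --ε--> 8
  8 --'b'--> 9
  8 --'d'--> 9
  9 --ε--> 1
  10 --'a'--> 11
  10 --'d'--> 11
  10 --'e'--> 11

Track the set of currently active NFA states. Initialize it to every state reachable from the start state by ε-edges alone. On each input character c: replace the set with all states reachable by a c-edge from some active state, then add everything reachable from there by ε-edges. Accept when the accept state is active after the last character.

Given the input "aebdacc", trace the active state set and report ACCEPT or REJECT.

S₀ = ε-closure({0}) = {0,2,6}
'a' @ 1: {7,8}
'e' @ 2: {}  — state set empty
rest 'bdacc' ignored (set empty)
end set {} — state 11 not in

Answer: REJECT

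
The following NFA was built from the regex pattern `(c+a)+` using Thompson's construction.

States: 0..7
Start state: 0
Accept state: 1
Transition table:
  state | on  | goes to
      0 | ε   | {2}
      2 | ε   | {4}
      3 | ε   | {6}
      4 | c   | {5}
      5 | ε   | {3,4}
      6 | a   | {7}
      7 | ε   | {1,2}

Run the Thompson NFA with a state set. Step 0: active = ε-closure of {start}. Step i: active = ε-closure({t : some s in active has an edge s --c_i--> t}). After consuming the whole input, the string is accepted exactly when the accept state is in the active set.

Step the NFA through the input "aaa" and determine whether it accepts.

S₀ = ε-closure({0}) = {0,2,4}
'a' @ 1: {}  — state set empty
rest 'aa' ignored (set empty)
after full input: {}  (accept=1 not in)

Answer: REJECT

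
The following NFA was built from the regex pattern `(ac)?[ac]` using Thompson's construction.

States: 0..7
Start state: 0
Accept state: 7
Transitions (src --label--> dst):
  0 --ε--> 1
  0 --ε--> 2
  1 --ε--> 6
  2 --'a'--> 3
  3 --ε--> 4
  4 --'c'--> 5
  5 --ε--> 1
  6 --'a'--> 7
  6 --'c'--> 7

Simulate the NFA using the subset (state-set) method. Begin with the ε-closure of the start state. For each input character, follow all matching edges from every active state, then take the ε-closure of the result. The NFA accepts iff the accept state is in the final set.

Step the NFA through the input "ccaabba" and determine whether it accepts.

Answer: REJECT

Derivation:
start: ε-closure({0}) = {0,1,2,6}
'c' @ 1: {7}  ✓accept
'c' @ 2: {}  — state set empty
rest 'aabba' ignored (set empty)
end set {} — state 7 not in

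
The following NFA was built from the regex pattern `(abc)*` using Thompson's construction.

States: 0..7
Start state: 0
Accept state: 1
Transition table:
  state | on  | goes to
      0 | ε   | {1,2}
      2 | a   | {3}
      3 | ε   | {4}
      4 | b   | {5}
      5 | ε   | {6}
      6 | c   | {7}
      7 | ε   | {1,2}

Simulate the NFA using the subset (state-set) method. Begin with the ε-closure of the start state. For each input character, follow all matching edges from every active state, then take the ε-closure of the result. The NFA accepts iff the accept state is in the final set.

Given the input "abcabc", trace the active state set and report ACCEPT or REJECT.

S₀ = ε-closure({0}) = {0,1,2}
'a' @ 1: {3,4}
'b' @ 2: {5,6}
'c' @ 3: {1,2,7}  [accepting]
'a' @ 4: {3,4}
'b' @ 5: {5,6}
'c' @ 6: {1,2,7}  [accepting]
after full input: {1,2,7}  (accept=1 in)

Answer: ACCEPT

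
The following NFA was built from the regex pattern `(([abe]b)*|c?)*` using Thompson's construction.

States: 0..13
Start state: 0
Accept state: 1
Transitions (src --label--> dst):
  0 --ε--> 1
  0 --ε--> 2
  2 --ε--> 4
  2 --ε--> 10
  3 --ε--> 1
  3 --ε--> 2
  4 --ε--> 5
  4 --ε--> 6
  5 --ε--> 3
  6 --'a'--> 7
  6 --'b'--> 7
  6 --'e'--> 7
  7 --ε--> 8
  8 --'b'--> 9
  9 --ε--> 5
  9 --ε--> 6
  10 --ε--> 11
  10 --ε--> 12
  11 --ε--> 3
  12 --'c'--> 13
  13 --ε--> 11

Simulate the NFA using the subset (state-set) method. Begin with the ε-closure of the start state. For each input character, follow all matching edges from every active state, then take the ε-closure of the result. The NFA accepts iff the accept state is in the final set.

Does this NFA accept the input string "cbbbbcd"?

initial (ε-close {0}): {0,1,2,3,4,5,6,10,11,12}
'c' @ 1: {1,2,3,4,5,6,10,11,12,13}  ✓accept
'b' @ 2: {7,8}
'b' @ 3: {1,2,3,4,5,6,9,10,11,12}  ✓accept
'b' @ 4: {7,8}
'b' @ 5: {1,2,3,4,5,6,9,10,11,12}  ✓accept
'c' @ 6: {1,2,3,4,5,6,10,11,12,13}  ✓accept
'd' @ 7: {}  — dead — no transitions
end set {} — state 1 not in

Answer: REJECT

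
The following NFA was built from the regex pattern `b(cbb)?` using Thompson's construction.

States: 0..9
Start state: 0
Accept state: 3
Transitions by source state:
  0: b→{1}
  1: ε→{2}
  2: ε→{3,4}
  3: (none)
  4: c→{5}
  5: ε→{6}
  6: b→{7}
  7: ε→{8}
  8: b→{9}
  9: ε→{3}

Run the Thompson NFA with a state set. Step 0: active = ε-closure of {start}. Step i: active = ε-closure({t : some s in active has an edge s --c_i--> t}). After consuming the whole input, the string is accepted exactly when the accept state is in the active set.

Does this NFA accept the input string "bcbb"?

Answer: ACCEPT

Steps:
start: ε-closure({0}) = {0}
'b' @ 1: {1,2,3,4}  [accepting]
'c' @ 2: {5,6}
'b' @ 3: {7,8}
'b' @ 4: {3,9}  [accepting]
end set {3,9} — state 3 in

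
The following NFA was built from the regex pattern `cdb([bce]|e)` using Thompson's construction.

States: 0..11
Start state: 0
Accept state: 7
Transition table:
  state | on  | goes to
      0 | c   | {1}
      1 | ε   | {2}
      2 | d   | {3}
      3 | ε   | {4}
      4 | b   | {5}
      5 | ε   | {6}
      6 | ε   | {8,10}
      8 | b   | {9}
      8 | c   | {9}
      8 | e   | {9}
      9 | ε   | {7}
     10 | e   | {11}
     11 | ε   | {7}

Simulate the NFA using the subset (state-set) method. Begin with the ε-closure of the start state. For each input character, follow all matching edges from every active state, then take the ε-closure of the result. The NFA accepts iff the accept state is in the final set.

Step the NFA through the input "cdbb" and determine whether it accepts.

S₀ = ε-closure({0}) = {0}
'c' @ 1: {1,2}
'd' @ 2: {3,4}
'b' @ 3: {5,6,8,10}
'b' @ 4: {7,9}  [accepting]
final: {7,9}; accept 7 in set

Answer: ACCEPT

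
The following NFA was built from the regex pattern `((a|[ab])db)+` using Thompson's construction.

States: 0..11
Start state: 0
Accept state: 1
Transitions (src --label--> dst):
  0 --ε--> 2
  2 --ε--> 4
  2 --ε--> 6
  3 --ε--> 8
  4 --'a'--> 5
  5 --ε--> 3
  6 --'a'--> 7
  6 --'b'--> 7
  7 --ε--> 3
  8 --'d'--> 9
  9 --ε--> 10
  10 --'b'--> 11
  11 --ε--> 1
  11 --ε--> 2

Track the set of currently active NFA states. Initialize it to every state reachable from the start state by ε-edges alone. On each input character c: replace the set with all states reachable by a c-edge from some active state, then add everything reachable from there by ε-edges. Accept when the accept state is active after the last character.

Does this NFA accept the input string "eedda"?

initial (ε-close {0}): {0,2,4,6}
'e' @ 1: {}  — no active states
rest 'edda' ignored (set empty)
end set {} — state 1 not in

Answer: REJECT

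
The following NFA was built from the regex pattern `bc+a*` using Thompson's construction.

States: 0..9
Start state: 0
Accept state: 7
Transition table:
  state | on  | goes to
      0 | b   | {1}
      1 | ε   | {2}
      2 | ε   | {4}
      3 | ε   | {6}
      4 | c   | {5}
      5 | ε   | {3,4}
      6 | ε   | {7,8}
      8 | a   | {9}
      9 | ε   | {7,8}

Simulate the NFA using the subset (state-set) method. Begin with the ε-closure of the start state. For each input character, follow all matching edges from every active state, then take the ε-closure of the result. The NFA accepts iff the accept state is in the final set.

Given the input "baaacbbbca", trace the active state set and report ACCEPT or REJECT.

Answer: REJECT

Trace:
start: ε-closure({0}) = {0}
'b' @ 1: {1,2,4}
'a' @ 2: {}  — no active states
rest 'aacbbbca' ignored (set empty)
end set {} — state 7 not in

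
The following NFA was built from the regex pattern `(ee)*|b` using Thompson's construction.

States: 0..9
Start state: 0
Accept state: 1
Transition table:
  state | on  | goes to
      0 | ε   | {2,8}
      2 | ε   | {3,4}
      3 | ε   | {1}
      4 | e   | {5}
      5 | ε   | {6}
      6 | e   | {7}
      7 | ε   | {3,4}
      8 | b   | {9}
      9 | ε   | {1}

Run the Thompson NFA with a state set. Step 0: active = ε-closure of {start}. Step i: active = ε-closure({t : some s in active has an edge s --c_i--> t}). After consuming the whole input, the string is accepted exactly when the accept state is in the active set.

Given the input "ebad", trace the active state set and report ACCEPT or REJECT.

S₀ = ε-closure({0}) = {0,1,2,3,4,8}
'e' @ 1: {5,6}
'b' @ 2: {}  — dead — no transitions
rest 'ad' ignored (set empty)
end set {} — state 1 not in

Answer: REJECT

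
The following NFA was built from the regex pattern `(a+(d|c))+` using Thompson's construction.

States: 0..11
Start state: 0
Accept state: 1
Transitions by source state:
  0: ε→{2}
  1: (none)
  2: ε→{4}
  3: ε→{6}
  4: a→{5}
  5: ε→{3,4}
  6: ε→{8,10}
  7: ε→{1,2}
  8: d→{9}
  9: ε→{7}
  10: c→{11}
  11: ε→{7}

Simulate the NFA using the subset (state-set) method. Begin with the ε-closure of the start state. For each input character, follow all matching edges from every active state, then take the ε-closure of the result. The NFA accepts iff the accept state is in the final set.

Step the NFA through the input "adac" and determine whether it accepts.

S₀ = ε-closure({0}) = {0,2,4}
'a' @ 1: {3,4,5,6,8,10}
'd' @ 2: {1,2,4,7,9}  ✓accept
'a' @ 3: {3,4,5,6,8,10}
'c' @ 4: {1,2,4,7,11}  ✓accept
after full input: {1,2,4,7,11}  (accept=1 in)

Answer: ACCEPT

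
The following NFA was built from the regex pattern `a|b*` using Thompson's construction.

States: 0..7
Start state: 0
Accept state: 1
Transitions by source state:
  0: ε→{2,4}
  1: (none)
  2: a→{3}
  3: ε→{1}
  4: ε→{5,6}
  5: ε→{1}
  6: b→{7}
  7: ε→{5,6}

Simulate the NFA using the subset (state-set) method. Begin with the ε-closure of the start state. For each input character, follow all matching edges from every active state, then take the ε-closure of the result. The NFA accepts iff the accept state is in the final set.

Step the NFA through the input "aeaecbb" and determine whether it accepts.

start: ε-closure({0}) = {0,1,2,4,5,6}
'a' @ 1: {1,3}  ✓accept
'e' @ 2: {}  — dead — no transitions
rest 'aecbb' ignored (set empty)
final: {}; accept 1 not in set

Answer: REJECT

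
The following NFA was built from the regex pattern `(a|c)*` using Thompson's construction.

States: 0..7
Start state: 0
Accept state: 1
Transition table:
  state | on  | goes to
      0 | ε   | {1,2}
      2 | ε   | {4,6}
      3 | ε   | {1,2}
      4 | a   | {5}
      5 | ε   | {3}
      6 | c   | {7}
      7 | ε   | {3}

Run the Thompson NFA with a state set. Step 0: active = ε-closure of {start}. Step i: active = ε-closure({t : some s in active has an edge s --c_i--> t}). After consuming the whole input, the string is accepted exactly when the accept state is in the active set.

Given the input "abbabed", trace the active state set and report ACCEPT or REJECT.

S₀ = ε-closure({0}) = {0,1,2,4,6}
'a' @ 1: {1,2,3,4,5,6}  ✓accept
'b' @ 2: {}  — no active states
rest 'babed' ignored (set empty)
final: {}; accept 1 not in set

Answer: REJECT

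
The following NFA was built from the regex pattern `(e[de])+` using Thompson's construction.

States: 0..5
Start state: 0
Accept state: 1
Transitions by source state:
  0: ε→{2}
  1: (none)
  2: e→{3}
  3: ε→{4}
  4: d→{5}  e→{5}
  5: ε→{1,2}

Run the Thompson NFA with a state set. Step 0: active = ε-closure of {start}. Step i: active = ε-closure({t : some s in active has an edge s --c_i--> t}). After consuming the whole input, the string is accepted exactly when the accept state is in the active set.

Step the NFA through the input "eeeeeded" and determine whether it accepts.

Answer: ACCEPT

Trace:
start: ε-closure({0}) = {0,2}
'e' @ 1: {3,4}
'e' @ 2: {1,2,5}  [accepting]
'e' @ 3: {3,4}
'e' @ 4: {1,2,5}  [accepting]
'e' @ 5: {3,4}
'd' @ 6: {1,2,5}  [accepting]
'e' @ 7: {3,4}
'd' @ 8: {1,2,5}  [accepting]
end set {1,2,5} — state 1 in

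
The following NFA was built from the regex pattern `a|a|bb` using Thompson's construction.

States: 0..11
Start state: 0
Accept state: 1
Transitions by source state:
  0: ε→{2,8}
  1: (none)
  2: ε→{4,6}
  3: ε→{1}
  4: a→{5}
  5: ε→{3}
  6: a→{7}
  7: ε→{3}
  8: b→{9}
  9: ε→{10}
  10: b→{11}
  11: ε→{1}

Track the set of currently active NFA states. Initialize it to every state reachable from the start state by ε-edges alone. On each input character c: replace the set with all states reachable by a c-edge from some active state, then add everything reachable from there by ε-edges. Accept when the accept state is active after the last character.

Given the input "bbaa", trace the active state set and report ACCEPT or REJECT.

Answer: REJECT

Trace:
initial (ε-close {0}): {0,2,4,6,8}
'b' @ 1: {9,10}
'b' @ 2: {1,11}  ✓accept
'a' @ 3: {}  — state set empty
rest 'a' ignored (set empty)
final: {}; accept 1 not in set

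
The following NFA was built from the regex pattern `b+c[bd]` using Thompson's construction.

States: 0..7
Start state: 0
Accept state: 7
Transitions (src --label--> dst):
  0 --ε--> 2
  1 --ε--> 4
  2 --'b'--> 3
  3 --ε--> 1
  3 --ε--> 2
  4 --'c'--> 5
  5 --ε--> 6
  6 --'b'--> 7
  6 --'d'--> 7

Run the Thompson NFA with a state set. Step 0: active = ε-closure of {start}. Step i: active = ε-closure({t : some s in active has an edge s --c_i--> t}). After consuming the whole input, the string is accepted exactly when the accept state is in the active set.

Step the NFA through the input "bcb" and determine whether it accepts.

initial (ε-close {0}): {0,2}
'b' @ 1: {1,2,3,4}
'c' @ 2: {5,6}
'b' @ 3: {7}  ✓accept
final: {7}; accept 7 in set

Answer: ACCEPT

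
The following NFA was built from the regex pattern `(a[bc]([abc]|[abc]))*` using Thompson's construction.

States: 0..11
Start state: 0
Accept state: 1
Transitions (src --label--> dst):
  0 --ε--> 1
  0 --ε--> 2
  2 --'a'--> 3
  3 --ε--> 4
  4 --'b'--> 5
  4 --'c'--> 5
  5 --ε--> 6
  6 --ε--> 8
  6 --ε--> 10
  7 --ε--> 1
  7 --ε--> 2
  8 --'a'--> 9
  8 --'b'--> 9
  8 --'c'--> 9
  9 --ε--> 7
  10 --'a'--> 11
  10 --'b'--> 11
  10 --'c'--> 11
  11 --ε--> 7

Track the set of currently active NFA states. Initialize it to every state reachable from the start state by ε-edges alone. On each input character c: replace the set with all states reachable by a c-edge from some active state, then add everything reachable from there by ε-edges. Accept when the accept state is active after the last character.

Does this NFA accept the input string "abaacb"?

Answer: ACCEPT

Steps:
S₀ = ε-closure({0}) = {0,1,2}
'a' @ 1: {3,4}
'b' @ 2: {5,6,8,10}
'a' @ 3: {1,2,7,9,11}  (accept∈set)
'a' @ 4: {3,4}
'c' @ 5: {5,6,8,10}
'b' @ 6: {1,2,7,9,11}  (accept∈set)
after full input: {1,2,7,9,11}  (accept=1 in)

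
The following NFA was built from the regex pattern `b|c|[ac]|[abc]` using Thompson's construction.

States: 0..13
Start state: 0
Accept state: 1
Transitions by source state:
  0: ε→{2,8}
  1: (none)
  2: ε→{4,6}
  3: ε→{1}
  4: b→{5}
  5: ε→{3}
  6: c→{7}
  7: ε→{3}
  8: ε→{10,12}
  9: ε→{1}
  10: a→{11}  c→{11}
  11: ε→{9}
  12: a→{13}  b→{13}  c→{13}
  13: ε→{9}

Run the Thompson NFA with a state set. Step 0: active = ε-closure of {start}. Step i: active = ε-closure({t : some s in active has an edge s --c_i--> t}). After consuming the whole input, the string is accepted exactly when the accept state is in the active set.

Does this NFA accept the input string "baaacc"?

Answer: REJECT

Steps:
start: ε-closure({0}) = {0,2,4,6,8,10,12}
'b' @ 1: {1,3,5,9,13}  (accept∈set)
'a' @ 2: {}  — dead — no transitions
rest 'aacc' ignored (set empty)
after full input: {}  (accept=1 not in)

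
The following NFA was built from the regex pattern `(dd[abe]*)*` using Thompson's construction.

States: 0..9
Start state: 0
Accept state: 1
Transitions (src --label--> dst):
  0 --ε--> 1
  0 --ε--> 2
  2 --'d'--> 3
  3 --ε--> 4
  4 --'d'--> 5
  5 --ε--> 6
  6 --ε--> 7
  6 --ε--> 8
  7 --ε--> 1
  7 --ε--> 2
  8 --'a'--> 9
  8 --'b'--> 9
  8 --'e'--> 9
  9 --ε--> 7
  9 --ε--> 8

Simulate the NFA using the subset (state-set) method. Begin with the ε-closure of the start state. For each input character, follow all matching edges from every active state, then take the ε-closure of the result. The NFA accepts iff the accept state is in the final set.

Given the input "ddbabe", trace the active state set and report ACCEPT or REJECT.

start: ε-closure({0}) = {0,1,2}
'd' @ 1: {3,4}
'd' @ 2: {1,2,5,6,7,8}  [accepting]
'b' @ 3: {1,2,7,8,9}  [accepting]
'a' @ 4: {1,2,7,8,9}  [accepting]
'b' @ 5: {1,2,7,8,9}  [accepting]
'e' @ 6: {1,2,7,8,9}  [accepting]
end set {1,2,7,8,9} — state 1 in

Answer: ACCEPT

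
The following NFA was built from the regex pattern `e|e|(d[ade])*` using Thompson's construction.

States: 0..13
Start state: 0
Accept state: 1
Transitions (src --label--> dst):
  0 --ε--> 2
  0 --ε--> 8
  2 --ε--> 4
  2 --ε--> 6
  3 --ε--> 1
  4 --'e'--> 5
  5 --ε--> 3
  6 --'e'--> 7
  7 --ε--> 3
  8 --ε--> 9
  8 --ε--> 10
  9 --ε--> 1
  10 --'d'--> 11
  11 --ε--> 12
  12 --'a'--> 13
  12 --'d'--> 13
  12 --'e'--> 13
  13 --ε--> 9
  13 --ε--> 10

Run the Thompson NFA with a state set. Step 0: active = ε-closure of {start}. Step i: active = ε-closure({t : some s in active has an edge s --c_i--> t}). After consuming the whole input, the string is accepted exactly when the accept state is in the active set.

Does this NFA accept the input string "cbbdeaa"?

initial (ε-close {0}): {0,1,2,4,6,8,9,10}
'c' @ 1: {}  — no active states
rest 'bbdeaa' ignored (set empty)
after full input: {}  (accept=1 not in)

Answer: REJECT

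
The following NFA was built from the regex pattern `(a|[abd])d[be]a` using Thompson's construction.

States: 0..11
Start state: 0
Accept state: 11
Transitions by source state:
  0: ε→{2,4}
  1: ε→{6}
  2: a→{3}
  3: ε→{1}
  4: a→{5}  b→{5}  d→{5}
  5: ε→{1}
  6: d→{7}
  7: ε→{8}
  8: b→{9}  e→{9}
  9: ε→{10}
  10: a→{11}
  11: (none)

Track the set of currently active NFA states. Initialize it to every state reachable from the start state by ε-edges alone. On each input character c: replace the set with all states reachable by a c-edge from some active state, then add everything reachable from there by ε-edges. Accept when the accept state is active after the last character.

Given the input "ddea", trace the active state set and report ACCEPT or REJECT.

S₀ = ε-closure({0}) = {0,2,4}
'd' @ 1: {1,5,6}
'd' @ 2: {7,8}
'e' @ 3: {9,10}
'a' @ 4: {11}  [accepting]
after full input: {11}  (accept=11 in)

Answer: ACCEPT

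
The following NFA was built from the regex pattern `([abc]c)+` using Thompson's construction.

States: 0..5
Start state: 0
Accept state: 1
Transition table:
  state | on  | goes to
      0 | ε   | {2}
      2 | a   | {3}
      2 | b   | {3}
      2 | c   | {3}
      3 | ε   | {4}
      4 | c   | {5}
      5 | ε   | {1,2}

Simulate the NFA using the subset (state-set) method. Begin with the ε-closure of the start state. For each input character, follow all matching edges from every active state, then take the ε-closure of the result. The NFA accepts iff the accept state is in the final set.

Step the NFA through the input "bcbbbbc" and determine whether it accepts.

Answer: REJECT

Steps:
start: ε-closure({0}) = {0,2}
'b' @ 1: {3,4}
'c' @ 2: {1,2,5}  (accept∈set)
'b' @ 3: {3,4}
'b' @ 4: {}  — state set empty
rest 'bbc' ignored (set empty)
end set {} — state 1 not in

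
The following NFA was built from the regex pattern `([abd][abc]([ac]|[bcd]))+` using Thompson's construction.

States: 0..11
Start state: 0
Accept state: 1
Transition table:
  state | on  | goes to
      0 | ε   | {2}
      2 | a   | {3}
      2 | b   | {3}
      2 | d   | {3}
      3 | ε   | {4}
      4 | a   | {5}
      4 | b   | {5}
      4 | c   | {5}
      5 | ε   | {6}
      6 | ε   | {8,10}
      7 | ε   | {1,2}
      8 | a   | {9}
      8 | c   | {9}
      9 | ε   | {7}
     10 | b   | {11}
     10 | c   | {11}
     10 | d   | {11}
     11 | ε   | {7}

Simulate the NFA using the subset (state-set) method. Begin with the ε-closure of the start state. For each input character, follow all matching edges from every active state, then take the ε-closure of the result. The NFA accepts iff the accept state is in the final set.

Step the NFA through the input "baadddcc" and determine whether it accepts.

Answer: REJECT

Trace:
S₀ = ε-closure({0}) = {0,2}
'b' @ 1: {3,4}
'a' @ 2: {5,6,8,10}
'a' @ 3: {1,2,7,9}  (accept∈set)
'd' @ 4: {3,4}
'd' @ 5: {}  — dead — no transitions
rest 'dcc' ignored (set empty)
after full input: {}  (accept=1 not in)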